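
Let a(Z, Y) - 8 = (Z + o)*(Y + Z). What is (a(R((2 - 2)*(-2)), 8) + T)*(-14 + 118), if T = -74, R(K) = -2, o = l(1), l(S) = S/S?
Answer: -7488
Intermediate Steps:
l(S) = 1
o = 1
a(Z, Y) = 8 + (1 + Z)*(Y + Z) (a(Z, Y) = 8 + (Z + 1)*(Y + Z) = 8 + (1 + Z)*(Y + Z))
(a(R((2 - 2)*(-2)), 8) + T)*(-14 + 118) = ((8 + 8 - 2 + (-2)² + 8*(-2)) - 74)*(-14 + 118) = ((8 + 8 - 2 + 4 - 16) - 74)*104 = (2 - 74)*104 = -72*104 = -7488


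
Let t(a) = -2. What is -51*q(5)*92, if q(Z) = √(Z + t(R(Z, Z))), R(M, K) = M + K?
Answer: -4692*√3 ≈ -8126.8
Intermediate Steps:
R(M, K) = K + M
q(Z) = √(-2 + Z) (q(Z) = √(Z - 2) = √(-2 + Z))
-51*q(5)*92 = -51*√(-2 + 5)*92 = -51*√3*92 = -4692*√3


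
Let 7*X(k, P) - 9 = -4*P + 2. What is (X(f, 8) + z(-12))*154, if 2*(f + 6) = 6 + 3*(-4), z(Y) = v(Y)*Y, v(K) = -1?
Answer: 1386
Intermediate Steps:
z(Y) = -Y
f = -9 (f = -6 + (6 + 3*(-4))/2 = -6 + (6 - 12)/2 = -6 + (1/2)*(-6) = -6 - 3 = -9)
X(k, P) = 11/7 - 4*P/7 (X(k, P) = 9/7 + (-4*P + 2)/7 = 9/7 + (2 - 4*P)/7 = 9/7 + (2/7 - 4*P/7) = 11/7 - 4*P/7)
(X(f, 8) + z(-12))*154 = ((11/7 - 4/7*8) - 1*(-12))*154 = ((11/7 - 32/7) + 12)*154 = (-3 + 12)*154 = 9*154 = 1386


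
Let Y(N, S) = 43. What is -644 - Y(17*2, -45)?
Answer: -687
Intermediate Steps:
-644 - Y(17*2, -45) = -644 - 1*43 = -644 - 43 = -687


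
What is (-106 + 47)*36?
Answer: -2124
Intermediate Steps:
(-106 + 47)*36 = -59*36 = -2124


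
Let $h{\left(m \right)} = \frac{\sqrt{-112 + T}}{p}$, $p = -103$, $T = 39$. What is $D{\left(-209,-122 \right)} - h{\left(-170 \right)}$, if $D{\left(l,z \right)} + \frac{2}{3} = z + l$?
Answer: $- \frac{995}{3} + \frac{i \sqrt{73}}{103} \approx -331.67 + 0.082952 i$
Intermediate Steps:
$h{\left(m \right)} = - \frac{i \sqrt{73}}{103}$ ($h{\left(m \right)} = \frac{\sqrt{-112 + 39}}{-103} = \sqrt{-73} \left(- \frac{1}{103}\right) = i \sqrt{73} \left(- \frac{1}{103}\right) = - \frac{i \sqrt{73}}{103}$)
$D{\left(l,z \right)} = - \frac{2}{3} + l + z$ ($D{\left(l,z \right)} = - \frac{2}{3} + \left(z + l\right) = - \frac{2}{3} + \left(l + z\right) = - \frac{2}{3} + l + z$)
$D{\left(-209,-122 \right)} - h{\left(-170 \right)} = \left(- \frac{2}{3} - 209 - 122\right) - - \frac{i \sqrt{73}}{103} = - \frac{995}{3} + \frac{i \sqrt{73}}{103}$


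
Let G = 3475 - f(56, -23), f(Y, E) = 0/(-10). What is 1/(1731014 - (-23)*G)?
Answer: 1/1810939 ≈ 5.5220e-7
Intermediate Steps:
f(Y, E) = 0 (f(Y, E) = 0*(-⅒) = 0)
G = 3475 (G = 3475 - 1*0 = 3475 + 0 = 3475)
1/(1731014 - (-23)*G) = 1/(1731014 - (-23)*3475) = 1/(1731014 - 1*(-79925)) = 1/(1731014 + 79925) = 1/1810939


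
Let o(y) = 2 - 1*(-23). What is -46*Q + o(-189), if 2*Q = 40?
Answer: -895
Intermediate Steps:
Q = 20 (Q = (1/2)*40 = 20)
o(y) = 25 (o(y) = 2 + 23 = 25)
-46*Q + o(-189) = -46*20 + 25 = -920 + 25 = -895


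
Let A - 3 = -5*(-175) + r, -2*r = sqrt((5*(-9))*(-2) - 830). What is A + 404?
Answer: 1282 - I*sqrt(185) ≈ 1282.0 - 13.601*I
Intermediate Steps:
r = -I*sqrt(185) (r = -sqrt((5*(-9))*(-2) - 830)/2 = -sqrt(-45*(-2) - 830)/2 = -sqrt(90 - 830)/2 = -I*sqrt(185) ≈ -13.601*I)
A = 878 - I*sqrt(185) (A = 3 + (-5*(-175) - I*sqrt(185)) = 3 + (875 - I*sqrt(185)) = 878 - I*sqrt(185) ≈ 878.0 - 13.601*I)
A + 404 = (878 - I*sqrt(185)) + 404 = 1282 - I*sqrt(185)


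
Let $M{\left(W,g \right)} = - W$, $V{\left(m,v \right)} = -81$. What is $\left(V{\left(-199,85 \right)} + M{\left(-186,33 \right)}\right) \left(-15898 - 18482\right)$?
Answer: $-3609900$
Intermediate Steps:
$\left(V{\left(-199,85 \right)} + M{\left(-186,33 \right)}\right) \left(-15898 - 18482\right) = \left(-81 - -186\right) \left(-15898 - 18482\right) = \left(-81 + 186\right) \left(-34380\right) = 105 \left(-34380\right) = -3609900$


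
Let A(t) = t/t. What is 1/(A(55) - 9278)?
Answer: -1/9277 ≈ -0.00010779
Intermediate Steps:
A(t) = 1
1/(A(55) - 9278) = 1/(1 - 9278) = 1/(-9277) = -1/9277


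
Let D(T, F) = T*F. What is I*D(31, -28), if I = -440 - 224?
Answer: 576352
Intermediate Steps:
D(T, F) = F*T
I = -664
I*D(31, -28) = -(-18592)*31 = -664*(-868) = 576352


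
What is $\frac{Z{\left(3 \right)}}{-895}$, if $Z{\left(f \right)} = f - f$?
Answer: $0$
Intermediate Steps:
$Z{\left(f \right)} = 0$
$\frac{Z{\left(3 \right)}}{-895} = \frac{0}{-895} = 0 \left(- \frac{1}{895}\right) = 0$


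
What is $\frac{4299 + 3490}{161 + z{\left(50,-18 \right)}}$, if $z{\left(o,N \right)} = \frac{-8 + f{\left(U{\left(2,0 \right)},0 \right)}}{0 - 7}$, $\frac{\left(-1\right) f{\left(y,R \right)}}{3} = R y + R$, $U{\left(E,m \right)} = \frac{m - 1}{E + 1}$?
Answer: $\frac{54523}{1135} \approx 48.038$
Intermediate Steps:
$U{\left(E,m \right)} = \frac{-1 + m}{1 + E}$
$f{\left(y,R \right)} = - 3 R - 3 R y$ ($f{\left(y,R \right)} = - 3 \left(R y + R\right) = - 3 \left(R + R y\right) = - 3 R - 3 R y$)
$z{\left(o,N \right)} = \frac{8}{7}$ ($z{\left(o,N \right)} = \frac{-8 - 0 \left(1 + \frac{-1 + 0}{1 + 2}\right)}{0 - 7} = \frac{-8 - 0 \left(1 + \frac{1}{3} \left(-1\right)\right)}{-7} = \left(-8 - 0 \left(1 + \frac{1}{3} \left(-1\right)\right)\right) \left(- \frac{1}{7}\right) = \left(-8 - 0 \left(1 - \frac{1}{3}\right)\right) \left(- \frac{1}{7}\right) = \left(-8 - 0 \cdot \frac{2}{3}\right) \left(- \frac{1}{7}\right) = \left(-8 + 0\right) \left(- \frac{1}{7}\right) = \left(-8\right) \left(- \frac{1}{7}\right) = \frac{8}{7}$)
$\frac{4299 + 3490}{161 + z{\left(50,-18 \right)}} = \frac{4299 + 3490}{161 + \frac{8}{7}} = \frac{7789}{\frac{1135}{7}} = 7789 \cdot \frac{7}{1135} = \frac{54523}{1135}$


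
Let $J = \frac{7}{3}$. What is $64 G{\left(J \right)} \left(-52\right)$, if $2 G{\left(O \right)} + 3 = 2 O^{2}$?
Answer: $- \frac{118144}{9} \approx -13127.0$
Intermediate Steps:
$J = \frac{7}{3}$ ($J = 7 \cdot \frac{1}{3} = \frac{7}{3} \approx 2.3333$)
$G{\left(O \right)} = - \frac{3}{2} + O^{2}$ ($G{\left(O \right)} = - \frac{3}{2} + \frac{2 O^{2}}{2} = - \frac{3}{2} + O^{2}$)
$64 G{\left(J \right)} \left(-52\right) = 64 \left(- \frac{3}{2} + \left(\frac{7}{3}\right)^{2}\right) \left(-52\right) = 64 \left(- \frac{3}{2} + \frac{49}{9}\right) \left(-52\right) = 64 \cdot \frac{71}{18} \left(-52\right) = \frac{2272}{9} \left(-52\right) = - \frac{118144}{9}$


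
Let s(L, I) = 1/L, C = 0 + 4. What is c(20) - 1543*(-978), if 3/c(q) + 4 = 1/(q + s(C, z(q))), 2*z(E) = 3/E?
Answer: 482897037/320 ≈ 1.5091e+6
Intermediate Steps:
C = 4
z(E) = 3/(2*E) (z(E) = (3/E)/2 = 3/(2*E))
c(q) = 3/(-4 + 1/(¼ + q)) (c(q) = 3/(-4 + 1/(q + 1/4)) = 3/(-4 + 1/(q + ¼)) = 3/(-4 + 1/(¼ + q)))
c(20) - 1543*(-978) = (3/16)*(-1 - 4*20)/20 - 1543*(-978) = (3/16)*(1/20)*(-1 - 80) + 1509054 = (3/16)*(1/20)*(-81) + 1509054 = -243/320 + 1509054 = 482897037/320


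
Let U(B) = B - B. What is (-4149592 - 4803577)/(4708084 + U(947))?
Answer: -8953169/4708084 ≈ -1.9017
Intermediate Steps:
U(B) = 0
(-4149592 - 4803577)/(4708084 + U(947)) = (-4149592 - 4803577)/(4708084 + 0) = -8953169/4708084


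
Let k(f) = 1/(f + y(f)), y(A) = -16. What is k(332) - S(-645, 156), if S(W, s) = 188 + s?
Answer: -108703/316 ≈ -344.00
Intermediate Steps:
k(f) = 1/(-16 + f) (k(f) = 1/(f - 16) = 1/(-16 + f))
k(332) - S(-645, 156) = 1/(-16 + 332) - (188 + 156) = 1/316 - 1*344 = 1/316 - 344 = -108703/316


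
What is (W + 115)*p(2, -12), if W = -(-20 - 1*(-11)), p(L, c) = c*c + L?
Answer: 18104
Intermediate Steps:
p(L, c) = L + c² (p(L, c) = c² + L = L + c²)
W = 9 (W = -(-20 + 11) = -1*(-9) = 9)
(W + 115)*p(2, -12) = (9 + 115)*(2 + (-12)²) = 124*(2 + 144) = 124*146 = 18104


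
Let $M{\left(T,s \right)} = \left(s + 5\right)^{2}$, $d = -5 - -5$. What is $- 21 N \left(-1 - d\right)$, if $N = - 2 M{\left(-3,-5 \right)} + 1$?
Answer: $21$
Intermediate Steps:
$d = 0$ ($d = -5 + 5 = 0$)
$M{\left(T,s \right)} = \left(5 + s\right)^{2}$
$N = 1$ ($N = - 2 \left(5 - 5\right)^{2} + 1 = - 2 \cdot 0^{2} + 1 = \left(-2\right) 0 + 1 = 0 + 1 = 1$)
$- 21 N \left(-1 - d\right) = \left(-21\right) 1 \left(-1 - 0\right) = - 21 \left(-1 + 0\right) = \left(-21\right) \left(-1\right) = 21$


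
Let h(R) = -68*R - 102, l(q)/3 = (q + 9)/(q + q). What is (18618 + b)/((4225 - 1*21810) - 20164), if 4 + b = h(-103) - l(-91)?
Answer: -2321833/3435159 ≈ -0.67590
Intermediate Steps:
l(q) = 3*(9 + q)/(2*q) (l(q) = 3*((q + 9)/(q + q)) = 3*((9 + q)/((2*q))) = 3*((9 + q)*(1/(2*q))) = 3*((9 + q)/(2*q)) = 3*(9 + q)/(2*q))
h(R) = -102 - 68*R
b = 627595/91 (b = -4 + ((-102 - 68*(-103)) - 3*(9 - 91)/(2*(-91))) = -4 + ((-102 + 7004) - 3*(-1)*(-82)/(2*91)) = -4 + (6902 - 1*123/91) = -4 + (6902 - 123/91) = -4 + 627959/91 = 627595/91 ≈ 6896.6)
(18618 + b)/((4225 - 1*21810) - 20164) = (18618 + 627595/91)/((4225 - 1*21810) - 20164) = 2321833/(91*((4225 - 21810) - 20164)) = 2321833/(91*(-17585 - 20164)) = (2321833/91)/(-37749) = (2321833/91)*(-1/37749) = -2321833/3435159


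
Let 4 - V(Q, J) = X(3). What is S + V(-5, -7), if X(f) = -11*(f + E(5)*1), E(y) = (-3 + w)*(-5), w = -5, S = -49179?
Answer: -48702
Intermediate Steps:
E(y) = 40 (E(y) = (-3 - 5)*(-5) = -8*(-5) = 40)
X(f) = -440 - 11*f (X(f) = -11*(f + 40*1) = -11*(f + 40) = -11*(40 + f) = -440 - 11*f)
V(Q, J) = 477 (V(Q, J) = 4 - (-440 - 11*3) = 4 - (-440 - 33) = 4 - 1*(-473) = 4 + 473 = 477)
S + V(-5, -7) = -49179 + 477 = -48702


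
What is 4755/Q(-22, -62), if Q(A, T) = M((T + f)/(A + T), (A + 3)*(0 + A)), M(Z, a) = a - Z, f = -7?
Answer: 133140/11681 ≈ 11.398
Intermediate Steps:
Q(A, T) = A*(3 + A) - (-7 + T)/(A + T) (Q(A, T) = (A + 3)*(0 + A) - (T - 7)/(A + T) = (3 + A)*A - (-7 + T)/(A + T) = A*(3 + A) - (-7 + T)/(A + T))
4755/Q(-22, -62) = 4755/(((7 - 1*(-62) - 22*(3 - 22)*(-22 - 62))/(-22 - 62))) = 4755/(((7 + 62 - 22*(-19)*(-84))/(-84))) = 4755/((-(7 + 62 - 35112)/84)) = 4755/((-1/84*(-35043))) = 4755/(11681/28) = 4755*(28/11681) = 133140/11681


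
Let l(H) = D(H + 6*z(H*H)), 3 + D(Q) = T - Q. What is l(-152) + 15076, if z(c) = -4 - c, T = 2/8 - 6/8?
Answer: 307745/2 ≈ 1.5387e+5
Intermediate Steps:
T = -1/2 (T = 2*(1/8) - 6*1/8 = 1/4 - 3/4 = -1/2 ≈ -0.50000)
D(Q) = -7/2 - Q (D(Q) = -3 + (-1/2 - Q) = -7/2 - Q)
l(H) = 41/2 - H + 6*H**2 (l(H) = -7/2 - (H + 6*(-4 - H*H)) = -7/2 - (H + 6*(-4 - H**2)) = -7/2 - (H + (-24 - 6*H**2)) = -7/2 - (-24 + H - 6*H**2) = -7/2 + (24 - H + 6*H**2) = 41/2 - H + 6*H**2)
l(-152) + 15076 = (41/2 - 1*(-152) + 6*(-152)**2) + 15076 = (41/2 + 152 + 6*23104) + 15076 = (41/2 + 152 + 138624) + 15076 = 277593/2 + 15076 = 307745/2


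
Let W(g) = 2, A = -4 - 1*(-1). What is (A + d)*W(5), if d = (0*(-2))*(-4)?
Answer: -6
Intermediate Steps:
A = -3 (A = -4 + 1 = -3)
d = 0 (d = 0*(-4) = 0)
(A + d)*W(5) = (-3 + 0)*2 = -3*2 = -6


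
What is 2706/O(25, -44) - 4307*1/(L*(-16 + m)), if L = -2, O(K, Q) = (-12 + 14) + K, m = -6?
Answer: 925/396 ≈ 2.3359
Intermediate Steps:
O(K, Q) = 2 + K
2706/O(25, -44) - 4307*1/(L*(-16 + m)) = 2706/(2 + 25) - 4307*(-1/(2*(-16 - 6))) = 2706/27 - 4307/((-22*(-2))) = 2706*(1/27) - 4307/44 = 902/9 - 4307*1/44 = 902/9 - 4307/44 = 925/396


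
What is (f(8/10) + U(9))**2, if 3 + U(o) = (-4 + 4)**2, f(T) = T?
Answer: 121/25 ≈ 4.8400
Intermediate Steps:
U(o) = -3 (U(o) = -3 + (-4 + 4)**2 = -3 + 0**2 = -3 + 0 = -3)
(f(8/10) + U(9))**2 = (8/10 - 3)**2 = (8*(1/10) - 3)**2 = (4/5 - 3)**2 = (-11/5)**2 = 121/25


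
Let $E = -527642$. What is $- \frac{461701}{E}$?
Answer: $\frac{461701}{527642} \approx 0.87503$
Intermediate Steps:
$- \frac{461701}{E} = - \frac{461701}{-527642} = \left(-461701\right) \left(- \frac{1}{527642}\right) = \frac{461701}{527642}$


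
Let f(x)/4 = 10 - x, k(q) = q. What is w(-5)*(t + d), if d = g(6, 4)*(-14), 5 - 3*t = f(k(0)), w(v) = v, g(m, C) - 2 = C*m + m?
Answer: 6895/3 ≈ 2298.3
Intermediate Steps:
g(m, C) = 2 + m + C*m (g(m, C) = 2 + (C*m + m) = 2 + (m + C*m) = 2 + m + C*m)
f(x) = 40 - 4*x (f(x) = 4*(10 - x) = 40 - 4*x)
t = -35/3 (t = 5/3 - (40 - 4*0)/3 = 5/3 - (40 + 0)/3 = 5/3 - 1/3*40 = 5/3 - 40/3 = -35/3 ≈ -11.667)
d = -448 (d = (2 + 6 + 4*6)*(-14) = (2 + 6 + 24)*(-14) = 32*(-14) = -448)
w(-5)*(t + d) = -5*(-35/3 - 448) = -5*(-1379/3) = 6895/3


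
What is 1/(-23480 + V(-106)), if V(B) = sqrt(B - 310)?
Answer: -2935/68913852 - I*sqrt(26)/137827704 ≈ -4.2589e-5 - 3.6996e-8*I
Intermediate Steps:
V(B) = sqrt(-310 + B)
1/(-23480 + V(-106)) = 1/(-23480 + sqrt(-310 - 106)) = 1/(-23480 + sqrt(-416)) = 1/(-23480 + 4*I*sqrt(26))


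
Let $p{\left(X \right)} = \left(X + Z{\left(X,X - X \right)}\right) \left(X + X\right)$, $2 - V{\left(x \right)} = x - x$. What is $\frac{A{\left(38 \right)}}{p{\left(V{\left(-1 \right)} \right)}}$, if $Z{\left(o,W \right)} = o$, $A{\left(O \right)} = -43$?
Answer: $- \frac{43}{16} \approx -2.6875$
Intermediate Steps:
$V{\left(x \right)} = 2$ ($V{\left(x \right)} = 2 - \left(x - x\right) = 2 - 0 = 2 + 0 = 2$)
$p{\left(X \right)} = 4 X^{2}$ ($p{\left(X \right)} = \left(X + X\right) \left(X + X\right) = 2 X 2 X = 4 X^{2}$)
$\frac{A{\left(38 \right)}}{p{\left(V{\left(-1 \right)} \right)}} = - \frac{43}{4 \cdot 2^{2}} = - \frac{43}{4 \cdot 4} = - \frac{43}{16}$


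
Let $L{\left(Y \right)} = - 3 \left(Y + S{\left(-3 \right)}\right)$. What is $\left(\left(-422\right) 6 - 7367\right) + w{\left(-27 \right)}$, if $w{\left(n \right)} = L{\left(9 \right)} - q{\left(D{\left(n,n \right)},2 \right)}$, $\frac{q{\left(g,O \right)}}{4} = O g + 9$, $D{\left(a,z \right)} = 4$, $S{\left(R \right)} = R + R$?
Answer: $-9976$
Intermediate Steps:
$S{\left(R \right)} = 2 R$
$L{\left(Y \right)} = 18 - 3 Y$ ($L{\left(Y \right)} = - 3 \left(Y + 2 \left(-3\right)\right) = - 3 \left(Y - 6\right) = - 3 \left(-6 + Y\right) = 18 - 3 Y$)
$q{\left(g,O \right)} = 36 + 4 O g$ ($q{\left(g,O \right)} = 4 \left(O g + 9\right) = 4 \left(9 + O g\right) = 36 + 4 O g$)
$w{\left(n \right)} = -77$ ($w{\left(n \right)} = \left(18 - 27\right) - \left(36 + 4 \cdot 2 \cdot 4\right) = \left(18 - 27\right) - \left(36 + 32\right) = -9 - 68 = -77$)
$\left(\left(-422\right) 6 - 7367\right) + w{\left(-27 \right)} = \left(\left(-422\right) 6 - 7367\right) - 77 = \left(-2532 - 7367\right) - 77 = -9899 - 77 = -9976$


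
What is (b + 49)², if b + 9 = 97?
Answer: 18769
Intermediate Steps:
b = 88 (b = -9 + 97 = 88)
(b + 49)² = (88 + 49)² = 137² = 18769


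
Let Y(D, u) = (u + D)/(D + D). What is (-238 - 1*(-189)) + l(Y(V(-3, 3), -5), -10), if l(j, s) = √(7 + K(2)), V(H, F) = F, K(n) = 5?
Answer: -49 + 2*√3 ≈ -45.536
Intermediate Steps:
Y(D, u) = (D + u)/(2*D) (Y(D, u) = (D + u)/((2*D)) = (D + u)*(1/(2*D)) = (D + u)/(2*D))
l(j, s) = 2*√3 (l(j, s) = √(7 + 5) = √12 = 2*√3)
(-238 - 1*(-189)) + l(Y(V(-3, 3), -5), -10) = (-238 - 1*(-189)) + 2*√3 = (-238 + 189) + 2*√3 = -49 + 2*√3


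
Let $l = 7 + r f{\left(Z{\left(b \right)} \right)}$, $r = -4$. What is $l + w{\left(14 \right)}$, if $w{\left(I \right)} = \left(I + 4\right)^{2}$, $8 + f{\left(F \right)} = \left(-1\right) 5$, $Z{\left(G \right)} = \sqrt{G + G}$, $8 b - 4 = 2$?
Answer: $383$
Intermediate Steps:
$b = \frac{3}{4}$ ($b = \frac{1}{2} + \frac{1}{8} \cdot 2 = \frac{1}{2} + \frac{1}{4} = \frac{3}{4} \approx 0.75$)
$Z{\left(G \right)} = \sqrt{2} \sqrt{G}$ ($Z{\left(G \right)} = \sqrt{2 G} = \sqrt{2} \sqrt{G}$)
$f{\left(F \right)} = -13$ ($f{\left(F \right)} = -8 - 5 = -13$)
$w{\left(I \right)} = \left(4 + I\right)^{2}$
$l = 59$ ($l = 7 - -52 = 7 + 52 = 59$)
$l + w{\left(14 \right)} = 59 + \left(4 + 14\right)^{2} = 59 + 18^{2} = 59 + 324 = 383$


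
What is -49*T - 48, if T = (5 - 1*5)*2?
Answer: -48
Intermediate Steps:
T = 0 (T = (5 - 5)*2 = 0*2 = 0)
-49*T - 48 = -49*0 - 48 = 0 - 48 = -48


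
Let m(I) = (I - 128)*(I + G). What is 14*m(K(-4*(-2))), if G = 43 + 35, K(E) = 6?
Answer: -143472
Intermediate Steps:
G = 78
m(I) = (-128 + I)*(78 + I) (m(I) = (I - 128)*(I + 78) = (-128 + I)*(78 + I))
14*m(K(-4*(-2))) = 14*(-9984 + 6² - 50*6) = 14*(-9984 + 36 - 300) = 14*(-10248) = -143472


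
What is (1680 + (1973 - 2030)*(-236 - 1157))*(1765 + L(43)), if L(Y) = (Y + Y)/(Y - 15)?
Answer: 286713999/2 ≈ 1.4336e+8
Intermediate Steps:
L(Y) = 2*Y/(-15 + Y) (L(Y) = (2*Y)/(-15 + Y) = 2*Y/(-15 + Y))
(1680 + (1973 - 2030)*(-236 - 1157))*(1765 + L(43)) = (1680 + (1973 - 2030)*(-236 - 1157))*(1765 + 2*43/(-15 + 43)) = (1680 - 57*(-1393))*(1765 + 2*43/28) = (1680 + 79401)*(1765 + 2*43*(1/28)) = 81081*(1765 + 43/14) = 81081*(24753/14) = 286713999/2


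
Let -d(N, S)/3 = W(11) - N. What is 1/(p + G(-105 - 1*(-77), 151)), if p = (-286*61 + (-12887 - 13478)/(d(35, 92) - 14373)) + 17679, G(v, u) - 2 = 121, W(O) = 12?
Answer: 14304/5118589 ≈ 0.0027945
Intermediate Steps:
G(v, u) = 123 (G(v, u) = 2 + 121 = 123)
d(N, S) = -36 + 3*N (d(N, S) = -3*(12 - N) = -36 + 3*N)
p = 3359197/14304 (p = (-286*61 + (-12887 - 13478)/((-36 + 3*35) - 14373)) + 17679 = (-17446 - 26365/((-36 + 105) - 14373)) + 17679 = (-17446 - 26365/(69 - 14373)) + 17679 = (-17446 - 26365/(-14304)) + 17679 = (-17446 - 26365*(-1/14304)) + 17679 = (-17446 + 26365/14304) + 17679 = -249521219/14304 + 17679 = 3359197/14304 ≈ 234.84)
1/(p + G(-105 - 1*(-77), 151)) = 1/(3359197/14304 + 123) = 1/(5118589/14304) = 14304/5118589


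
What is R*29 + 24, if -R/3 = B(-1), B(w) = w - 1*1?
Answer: 198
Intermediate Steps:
B(w) = -1 + w (B(w) = w - 1 = -1 + w)
R = 6 (R = -3*(-1 - 1) = -3*(-2) = 6)
R*29 + 24 = 6*29 + 24 = 174 + 24 = 198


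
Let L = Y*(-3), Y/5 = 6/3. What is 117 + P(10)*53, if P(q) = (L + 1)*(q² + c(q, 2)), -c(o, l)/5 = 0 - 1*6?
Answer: -199693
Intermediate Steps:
Y = 10 (Y = 5*(6/3) = 5*(6*(⅓)) = 5*2 = 10)
c(o, l) = 30 (c(o, l) = -5*(0 - 1*6) = -5*(0 - 6) = -5*(-6) = 30)
L = -30 (L = 10*(-3) = -30)
P(q) = -870 - 29*q² (P(q) = (-30 + 1)*(q² + 30) = -29*(30 + q²) = -870 - 29*q²)
117 + P(10)*53 = 117 + (-870 - 29*10²)*53 = 117 + (-870 - 29*100)*53 = 117 + (-870 - 2900)*53 = 117 - 3770*53 = 117 - 199810 = -199693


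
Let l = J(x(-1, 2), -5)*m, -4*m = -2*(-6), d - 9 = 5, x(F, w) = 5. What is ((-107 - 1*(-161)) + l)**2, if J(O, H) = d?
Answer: 144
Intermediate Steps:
d = 14 (d = 9 + 5 = 14)
J(O, H) = 14
m = -3 (m = -(-1)*(-6)/2 = -1/4*12 = -3)
l = -42 (l = 14*(-3) = -42)
((-107 - 1*(-161)) + l)**2 = ((-107 - 1*(-161)) - 42)**2 = ((-107 + 161) - 42)**2 = (54 - 42)**2 = 12**2 = 144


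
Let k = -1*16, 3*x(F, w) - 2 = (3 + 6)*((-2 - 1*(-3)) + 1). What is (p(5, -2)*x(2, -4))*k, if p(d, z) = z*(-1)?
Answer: -640/3 ≈ -213.33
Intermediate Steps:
x(F, w) = 20/3 (x(F, w) = ⅔ + ((3 + 6)*((-2 - 1*(-3)) + 1))/3 = ⅔ + (9*((-2 + 3) + 1))/3 = ⅔ + (9*(1 + 1))/3 = ⅔ + (9*2)/3 = ⅔ + (⅓)*18 = ⅔ + 6 = 20/3)
k = -16
p(d, z) = -z
(p(5, -2)*x(2, -4))*k = (-1*(-2)*(20/3))*(-16) = (2*(20/3))*(-16) = (40/3)*(-16) = -640/3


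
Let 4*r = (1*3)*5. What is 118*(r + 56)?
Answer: 14101/2 ≈ 7050.5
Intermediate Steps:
r = 15/4 (r = ((1*3)*5)/4 = (3*5)/4 = (¼)*15 = 15/4 ≈ 3.7500)
118*(r + 56) = 118*(15/4 + 56) = 118*(239/4) = 14101/2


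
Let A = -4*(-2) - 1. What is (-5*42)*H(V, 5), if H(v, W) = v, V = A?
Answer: -1470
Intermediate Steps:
A = 7 (A = 8 - 1 = 7)
V = 7
(-5*42)*H(V, 5) = -5*42*7 = -210*7 = -1470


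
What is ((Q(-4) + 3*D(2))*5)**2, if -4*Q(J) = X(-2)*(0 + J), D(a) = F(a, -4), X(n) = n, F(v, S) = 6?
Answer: 6400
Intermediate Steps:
D(a) = 6
Q(J) = J/2 (Q(J) = -(-1)*(0 + J)/2 = -(-1)*J/2 = J/2)
((Q(-4) + 3*D(2))*5)**2 = (((1/2)*(-4) + 3*6)*5)**2 = ((-2 + 18)*5)**2 = (16*5)**2 = 80**2 = 6400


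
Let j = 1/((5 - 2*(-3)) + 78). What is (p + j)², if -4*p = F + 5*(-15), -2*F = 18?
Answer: 3496900/7921 ≈ 441.47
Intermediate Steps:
F = -9 (F = -½*18 = -9)
j = 1/89 (j = 1/((5 + 6) + 78) = 1/(11 + 78) = 1/89 ≈ 0.011236)
p = 21 (p = -(-9 + 5*(-15))/4 = -(-9 - 75)/4 = -¼*(-84) = 21)
(p + j)² = (21 + 1/89)² = (1870/89)² = 3496900/7921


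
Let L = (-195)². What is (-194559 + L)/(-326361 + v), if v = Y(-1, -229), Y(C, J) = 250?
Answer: 156534/326111 ≈ 0.48000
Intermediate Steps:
v = 250
L = 38025
(-194559 + L)/(-326361 + v) = (-194559 + 38025)/(-326361 + 250) = -156534/(-326111) = -156534*(-1/326111) = 156534/326111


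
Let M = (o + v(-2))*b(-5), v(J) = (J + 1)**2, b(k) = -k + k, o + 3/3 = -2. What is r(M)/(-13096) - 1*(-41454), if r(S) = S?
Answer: 41454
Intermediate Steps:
o = -3 (o = -1 - 2 = -3)
b(k) = 0
v(J) = (1 + J)**2
M = 0 (M = (-3 + (1 - 2)**2)*0 = (-3 + (-1)**2)*0 = (-3 + 1)*0 = -2*0 = 0)
r(M)/(-13096) - 1*(-41454) = 0/(-13096) - 1*(-41454) = 0*(-1/13096) + 41454 = 0 + 41454 = 41454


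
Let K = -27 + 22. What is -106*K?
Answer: 530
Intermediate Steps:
K = -5
-106*K = -106*(-5) = 530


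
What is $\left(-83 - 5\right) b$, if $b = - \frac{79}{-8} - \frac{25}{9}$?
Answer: $- \frac{5621}{9} \approx -624.56$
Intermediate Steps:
$b = \frac{511}{72}$ ($b = \left(-79\right) \left(- \frac{1}{8}\right) - \frac{25}{9} = \frac{79}{8} - \frac{25}{9} = \frac{511}{72} \approx 7.0972$)
$\left(-83 - 5\right) b = \left(-83 - 5\right) \frac{511}{72} = \left(-88\right) \frac{511}{72} = - \frac{5621}{9}$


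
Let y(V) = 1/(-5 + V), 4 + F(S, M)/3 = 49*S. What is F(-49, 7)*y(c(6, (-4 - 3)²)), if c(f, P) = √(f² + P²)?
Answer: 7215/(5 - √2437) ≈ -162.62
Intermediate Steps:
F(S, M) = -12 + 147*S (F(S, M) = -12 + 3*(49*S) = -12 + 147*S)
c(f, P) = √(P² + f²)
F(-49, 7)*y(c(6, (-4 - 3)²)) = (-12 + 147*(-49))/(-5 + √(((-4 - 3)²)² + 6²)) = (-12 - 7203)/(-5 + √(((-7)²)² + 36)) = -7215/(-5 + √(49² + 36)) = -7215/(-5 + √(2401 + 36)) = -7215/(-5 + √2437)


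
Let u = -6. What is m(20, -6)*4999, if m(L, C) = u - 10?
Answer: -79984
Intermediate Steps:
m(L, C) = -16 (m(L, C) = -6 - 10 = -16)
m(20, -6)*4999 = -16*4999 = -79984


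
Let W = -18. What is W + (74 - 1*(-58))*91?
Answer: 11994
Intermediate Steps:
W + (74 - 1*(-58))*91 = -18 + (74 - 1*(-58))*91 = -18 + (74 + 58)*91 = -18 + 132*91 = -18 + 12012 = 11994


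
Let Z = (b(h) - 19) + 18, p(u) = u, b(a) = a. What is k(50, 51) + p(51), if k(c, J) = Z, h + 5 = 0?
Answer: 45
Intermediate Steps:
h = -5 (h = -5 + 0 = -5)
Z = -6 (Z = (-5 - 19) + 18 = -24 + 18 = -6)
k(c, J) = -6
k(50, 51) + p(51) = -6 + 51 = 45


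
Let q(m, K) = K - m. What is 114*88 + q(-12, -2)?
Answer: 10042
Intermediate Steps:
114*88 + q(-12, -2) = 114*88 + (-2 - 1*(-12)) = 10032 + (-2 + 12) = 10032 + 10 = 10042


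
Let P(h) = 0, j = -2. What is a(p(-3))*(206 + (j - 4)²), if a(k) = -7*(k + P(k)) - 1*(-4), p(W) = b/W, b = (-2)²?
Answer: 9680/3 ≈ 3226.7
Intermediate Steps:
b = 4
p(W) = 4/W
a(k) = 4 - 7*k (a(k) = -7*(k + 0) - 1*(-4) = -7*k + 4 = 4 - 7*k)
a(p(-3))*(206 + (j - 4)²) = (4 - 28/(-3))*(206 + (-2 - 4)²) = (4 - 28*(-1)/3)*(206 + (-6)²) = (4 - 7*(-4/3))*(206 + 36) = (4 + 28/3)*242 = (40/3)*242 = 9680/3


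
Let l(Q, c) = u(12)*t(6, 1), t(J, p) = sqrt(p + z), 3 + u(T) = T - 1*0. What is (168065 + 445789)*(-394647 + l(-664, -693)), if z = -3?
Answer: -242255639538 + 5524686*I*sqrt(2) ≈ -2.4226e+11 + 7.8131e+6*I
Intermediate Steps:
u(T) = -3 + T (u(T) = -3 + (T - 1*0) = -3 + (T + 0) = -3 + T)
t(J, p) = sqrt(-3 + p) (t(J, p) = sqrt(p - 3) = sqrt(-3 + p))
l(Q, c) = 9*I*sqrt(2) (l(Q, c) = (-3 + 12)*sqrt(-3 + 1) = 9*sqrt(-2) = 9*(I*sqrt(2)) = 9*I*sqrt(2))
(168065 + 445789)*(-394647 + l(-664, -693)) = (168065 + 445789)*(-394647 + 9*I*sqrt(2)) = 613854*(-394647 + 9*I*sqrt(2)) = -242255639538 + 5524686*I*sqrt(2)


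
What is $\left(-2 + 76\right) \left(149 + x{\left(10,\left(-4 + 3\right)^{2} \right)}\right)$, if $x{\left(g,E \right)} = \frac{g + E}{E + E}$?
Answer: $11433$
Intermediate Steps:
$x{\left(g,E \right)} = \frac{E + g}{2 E}$
$\left(-2 + 76\right) \left(149 + x{\left(10,\left(-4 + 3\right)^{2} \right)}\right) = \left(-2 + 76\right) \left(149 + \frac{\left(-4 + 3\right)^{2} + 10}{2 \left(-4 + 3\right)^{2}}\right) = 74 \left(149 + \frac{\left(-1\right)^{2} + 10}{2 \left(-1\right)^{2}}\right) = 74 \left(149 + \frac{1 + 10}{2 \cdot 1}\right) = 74 \left(149 + \frac{1}{2} \cdot 1 \cdot 11\right) = 74 \left(149 + \frac{11}{2}\right) = 74 \cdot \frac{309}{2} = 11433$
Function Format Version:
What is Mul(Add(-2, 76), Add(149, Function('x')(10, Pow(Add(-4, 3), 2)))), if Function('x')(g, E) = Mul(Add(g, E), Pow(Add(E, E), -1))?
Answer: 11433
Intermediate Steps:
Function('x')(g, E) = Mul(Rational(1, 2), Pow(E, -1), Add(E, g)) (Function('x')(g, E) = Mul(Add(E, g), Pow(Mul(2, E), -1)) = Mul(Add(E, g), Mul(Rational(1, 2), Pow(E, -1))) = Mul(Rational(1, 2), Pow(E, -1), Add(E, g)))
Mul(Add(-2, 76), Add(149, Function('x')(10, Pow(Add(-4, 3), 2)))) = Mul(Add(-2, 76), Add(149, Mul(Rational(1, 2), Pow(Pow(Add(-4, 3), 2), -1), Add(Pow(Add(-4, 3), 2), 10)))) = Mul(74, Add(149, Mul(Rational(1, 2), Pow(Pow(-1, 2), -1), Add(Pow(-1, 2), 10)))) = Mul(74, Add(149, Mul(Rational(1, 2), Pow(1, -1), Add(1, 10)))) = Mul(74, Add(149, Mul(Rational(1, 2), 1, 11))) = Mul(74, Add(149, Rational(11, 2))) = Mul(74, Rational(309, 2)) = 11433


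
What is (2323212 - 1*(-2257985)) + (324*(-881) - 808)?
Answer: 4294945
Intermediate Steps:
(2323212 - 1*(-2257985)) + (324*(-881) - 808) = (2323212 + 2257985) + (-285444 - 808) = 4581197 - 286252 = 4294945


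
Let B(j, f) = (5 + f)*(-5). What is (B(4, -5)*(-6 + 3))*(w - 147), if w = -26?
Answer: 0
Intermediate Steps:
B(j, f) = -25 - 5*f
(B(4, -5)*(-6 + 3))*(w - 147) = ((-25 - 5*(-5))*(-6 + 3))*(-26 - 147) = ((-25 + 25)*(-3))*(-173) = (0*(-3))*(-173) = 0*(-173) = 0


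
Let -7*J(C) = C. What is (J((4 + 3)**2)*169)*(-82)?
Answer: 97006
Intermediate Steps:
J(C) = -C/7
(J((4 + 3)**2)*169)*(-82) = (-(4 + 3)**2/7*169)*(-82) = (-1/7*7**2*169)*(-82) = (-1/7*49*169)*(-82) = -7*169*(-82) = -1183*(-82) = 97006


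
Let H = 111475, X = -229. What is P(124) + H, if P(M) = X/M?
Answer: 13822671/124 ≈ 1.1147e+5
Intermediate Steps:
P(M) = -229/M
P(124) + H = -229/124 + 111475 = 13822671/124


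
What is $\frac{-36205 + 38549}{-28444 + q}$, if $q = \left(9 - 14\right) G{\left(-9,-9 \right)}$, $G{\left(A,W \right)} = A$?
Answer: $- \frac{2344}{28399} \approx -0.082538$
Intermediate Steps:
$q = 45$ ($q = \left(9 - 14\right) \left(-9\right) = \left(-5\right) \left(-9\right) = 45$)
$\frac{-36205 + 38549}{-28444 + q} = \frac{-36205 + 38549}{-28444 + 45} = \frac{2344}{-28399} = 2344 \left(- \frac{1}{28399}\right) = - \frac{2344}{28399}$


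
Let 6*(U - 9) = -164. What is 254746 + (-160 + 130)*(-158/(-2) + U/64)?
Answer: 8076307/32 ≈ 2.5238e+5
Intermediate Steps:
U = -55/3 (U = 9 + (⅙)*(-164) = 9 - 82/3 = -55/3 ≈ -18.333)
254746 + (-160 + 130)*(-158/(-2) + U/64) = 254746 + (-160 + 130)*(-158/(-2) - 55/3/64) = 254746 - 30*(-158*(-½) - 55/3*1/64) = 254746 - 30*(79 - 55/192) = 254746 - 30*15113/192 = 254746 - 75565/32 = 8076307/32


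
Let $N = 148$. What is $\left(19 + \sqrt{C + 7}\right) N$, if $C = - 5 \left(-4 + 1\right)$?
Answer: $2812 + 148 \sqrt{22} \approx 3506.2$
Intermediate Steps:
$C = 15$ ($C = \left(-5\right) \left(-3\right) = 15$)
$\left(19 + \sqrt{C + 7}\right) N = \left(19 + \sqrt{15 + 7}\right) 148 = \left(19 + \sqrt{22}\right) 148 = 2812 + 148 \sqrt{22}$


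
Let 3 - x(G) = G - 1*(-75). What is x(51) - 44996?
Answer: -45119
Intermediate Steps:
x(G) = -72 - G (x(G) = 3 - (G - 1*(-75)) = 3 - (G + 75) = 3 - (75 + G) = 3 + (-75 - G) = -72 - G)
x(51) - 44996 = (-72 - 1*51) - 44996 = (-72 - 51) - 44996 = -123 - 44996 = -45119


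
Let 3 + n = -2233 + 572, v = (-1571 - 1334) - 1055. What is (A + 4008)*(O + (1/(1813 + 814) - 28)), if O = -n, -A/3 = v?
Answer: 68283017424/2627 ≈ 2.5993e+7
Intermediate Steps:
v = -3960 (v = -2905 - 1055 = -3960)
n = -1664 (n = -3 + (-2233 + 572) = -3 - 1661 = -1664)
A = 11880 (A = -3*(-3960) = 11880)
O = 1664 (O = -1*(-1664) = 1664)
(A + 4008)*(O + (1/(1813 + 814) - 28)) = (11880 + 4008)*(1664 + (1/(1813 + 814) - 28)) = 15888*(1664 + (1/2627 - 28)) = 15888*(1664 - 73555/2627) = 15888*(4297773/2627) = 68283017424/2627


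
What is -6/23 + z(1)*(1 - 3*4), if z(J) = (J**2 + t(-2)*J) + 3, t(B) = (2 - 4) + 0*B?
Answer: -512/23 ≈ -22.261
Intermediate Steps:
t(B) = -2 (t(B) = -2 + 0 = -2)
z(J) = 3 + J**2 - 2*J (z(J) = (J**2 - 2*J) + 3 = 3 + J**2 - 2*J)
-6/23 + z(1)*(1 - 3*4) = -6/23 + (3 + 1**2 - 2*1)*(1 - 3*4) = -6*1/23 + (3 + 1 - 2)*(1 - 12) = -6/23 + 2*(-11) = -6/23 - 22 = -512/23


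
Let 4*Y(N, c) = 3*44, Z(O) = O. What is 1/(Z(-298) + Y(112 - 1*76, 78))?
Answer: -1/265 ≈ -0.0037736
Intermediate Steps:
Y(N, c) = 33 (Y(N, c) = (3*44)/4 = (1/4)*132 = 33)
1/(Z(-298) + Y(112 - 1*76, 78)) = 1/(-298 + 33) = 1/(-265) = -1/265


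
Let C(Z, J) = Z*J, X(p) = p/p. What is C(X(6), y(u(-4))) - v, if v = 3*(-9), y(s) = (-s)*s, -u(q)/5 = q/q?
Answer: 2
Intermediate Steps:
X(p) = 1
u(q) = -5 (u(q) = -5*q/q = -5*1 = -5)
y(s) = -s²
v = -27
C(Z, J) = J*Z
C(X(6), y(u(-4))) - v = -1*(-5)²*1 - 1*(-27) = -1*25*1 + 27 = -25*1 + 27 = -25 + 27 = 2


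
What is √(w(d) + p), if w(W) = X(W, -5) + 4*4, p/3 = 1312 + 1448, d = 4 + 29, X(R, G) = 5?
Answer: √8301 ≈ 91.110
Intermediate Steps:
d = 33
p = 8280 (p = 3*(1312 + 1448) = 3*2760 = 8280)
w(W) = 21 (w(W) = 5 + 4*4 = 5 + 16 = 21)
√(w(d) + p) = √(21 + 8280) = √8301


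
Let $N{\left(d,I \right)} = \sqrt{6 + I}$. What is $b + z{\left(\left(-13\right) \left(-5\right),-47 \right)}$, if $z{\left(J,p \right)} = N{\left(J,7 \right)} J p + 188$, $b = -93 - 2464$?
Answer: $-2369 - 3055 \sqrt{13} \approx -13384.0$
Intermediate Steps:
$b = -2557$ ($b = -93 - 2464 = -2557$)
$z{\left(J,p \right)} = 188 + J p \sqrt{13}$ ($z{\left(J,p \right)} = \sqrt{6 + 7} J p + 188 = \sqrt{13} J p + 188 = J \sqrt{13} p + 188 = J p \sqrt{13} + 188 = 188 + J p \sqrt{13}$)
$b + z{\left(\left(-13\right) \left(-5\right),-47 \right)} = -2557 + \left(188 + \left(-13\right) \left(-5\right) \left(-47\right) \sqrt{13}\right) = -2557 + \left(188 + 65 \left(-47\right) \sqrt{13}\right) = -2557 + \left(188 - 3055 \sqrt{13}\right) = -2369 - 3055 \sqrt{13}$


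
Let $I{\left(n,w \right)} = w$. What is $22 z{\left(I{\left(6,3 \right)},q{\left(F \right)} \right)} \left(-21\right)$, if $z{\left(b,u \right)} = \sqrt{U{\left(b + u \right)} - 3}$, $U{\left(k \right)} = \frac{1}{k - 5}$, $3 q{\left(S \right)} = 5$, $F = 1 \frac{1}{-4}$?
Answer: $- 462 i \sqrt{6} \approx - 1131.7 i$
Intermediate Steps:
$F = - \frac{1}{4}$ ($F = 1 \left(- \frac{1}{4}\right) = - \frac{1}{4} \approx -0.25$)
$q{\left(S \right)} = \frac{5}{3}$ ($q{\left(S \right)} = \frac{1}{3} \cdot 5 = \frac{5}{3}$)
$U{\left(k \right)} = \frac{1}{-5 + k}$
$z{\left(b,u \right)} = \sqrt{-3 + \frac{1}{-5 + b + u}}$ ($z{\left(b,u \right)} = \sqrt{\frac{1}{-5 + \left(b + u\right)} - 3} = \sqrt{\frac{1}{-5 + b + u} - 3} = \sqrt{-3 + \frac{1}{-5 + b + u}}$)
$22 z{\left(I{\left(6,3 \right)},q{\left(F \right)} \right)} \left(-21\right) = 22 \sqrt{\frac{16 - 9 - 5}{-5 + 3 + \frac{5}{3}}} \left(-21\right) = 22 \sqrt{\frac{16 - 9 - 5}{- \frac{1}{3}}} \left(-21\right) = 22 \sqrt{\left(-3\right) 2} \left(-21\right) = 22 \sqrt{-6} \left(-21\right) = 22 i \sqrt{6} \left(-21\right) = - 462 i \sqrt{6}$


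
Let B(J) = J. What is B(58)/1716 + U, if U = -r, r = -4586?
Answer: 3934817/858 ≈ 4586.0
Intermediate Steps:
U = 4586 (U = -1*(-4586) = 4586)
B(58)/1716 + U = 58/1716 + 4586 = 58*(1/1716) + 4586 = 29/858 + 4586 = 3934817/858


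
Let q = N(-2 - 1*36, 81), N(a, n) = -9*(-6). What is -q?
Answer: -54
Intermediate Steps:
N(a, n) = 54
q = 54
-q = -1*54 = -54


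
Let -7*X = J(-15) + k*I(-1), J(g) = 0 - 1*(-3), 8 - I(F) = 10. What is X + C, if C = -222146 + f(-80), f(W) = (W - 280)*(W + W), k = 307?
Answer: -1151211/7 ≈ -1.6446e+5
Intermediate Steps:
I(F) = -2 (I(F) = 8 - 1*10 = 8 - 10 = -2)
J(g) = 3 (J(g) = 0 + 3 = 3)
f(W) = 2*W*(-280 + W) (f(W) = (-280 + W)*(2*W) = 2*W*(-280 + W))
C = -164546 (C = -222146 + 2*(-80)*(-280 - 80) = -222146 + 2*(-80)*(-360) = -222146 + 57600 = -164546)
X = 611/7 (X = -(3 + 307*(-2))/7 = -(3 - 614)/7 = -⅐*(-611) = 611/7 ≈ 87.286)
X + C = 611/7 - 164546 = -1151211/7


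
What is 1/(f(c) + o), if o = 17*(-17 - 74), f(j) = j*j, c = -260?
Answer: 1/66053 ≈ 1.5139e-5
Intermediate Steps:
f(j) = j**2
o = -1547 (o = 17*(-91) = -1547)
1/(f(c) + o) = 1/((-260)**2 - 1547) = 1/(67600 - 1547) = 1/66053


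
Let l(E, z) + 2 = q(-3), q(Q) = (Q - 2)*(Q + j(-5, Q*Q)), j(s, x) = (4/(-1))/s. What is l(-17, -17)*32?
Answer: 288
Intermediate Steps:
j(s, x) = -4/s (j(s, x) = (4*(-1))/s = -4/s)
q(Q) = (-2 + Q)*(⅘ + Q) (q(Q) = (Q - 2)*(Q - 4/(-5)) = (-2 + Q)*(Q - 4*(-⅕)) = (-2 + Q)*(Q + ⅘) = (-2 + Q)*(⅘ + Q))
l(E, z) = 9 (l(E, z) = -2 + (-8/5 + (-3)² - 6/5*(-3)) = -2 + (-8/5 + 9 + 18/5) = -2 + 11 = 9)
l(-17, -17)*32 = 9*32 = 288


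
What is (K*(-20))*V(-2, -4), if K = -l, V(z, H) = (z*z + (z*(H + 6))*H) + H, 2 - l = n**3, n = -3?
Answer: 9280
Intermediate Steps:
l = 29 (l = 2 - 1*(-3)**3 = 2 - 1*(-27) = 2 + 27 = 29)
V(z, H) = H + z**2 + H*z*(6 + H) (V(z, H) = (z**2 + (z*(6 + H))*H) + H = (z**2 + H*z*(6 + H)) + H = H + z**2 + H*z*(6 + H))
K = -29 (K = -1*29 = -29)
(K*(-20))*V(-2, -4) = (-29*(-20))*(-4 + (-2)**2 - 2*(-4)**2 + 6*(-4)*(-2)) = 580*(-4 + 4 - 2*16 + 48) = 580*(-4 + 4 - 32 + 48) = 580*16 = 9280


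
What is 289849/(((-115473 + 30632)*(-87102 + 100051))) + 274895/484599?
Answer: 301860865798004/532383421815291 ≈ 0.56700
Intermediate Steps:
289849/(((-115473 + 30632)*(-87102 + 100051))) + 274895/484599 = 289849/((-84841*12949)) + 274895*(1/484599) = 289849/(-1098606109) + 274895/484599 = 289849*(-1/1098606109) + 274895/484599 = -289849/1098606109 + 274895/484599 = 301860865798004/532383421815291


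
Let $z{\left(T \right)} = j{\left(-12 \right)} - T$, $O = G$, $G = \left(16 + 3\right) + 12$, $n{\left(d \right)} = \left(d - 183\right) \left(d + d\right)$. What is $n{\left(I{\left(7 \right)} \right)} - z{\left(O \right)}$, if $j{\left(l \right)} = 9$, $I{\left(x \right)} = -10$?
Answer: $3882$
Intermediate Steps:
$n{\left(d \right)} = 2 d \left(-183 + d\right)$ ($n{\left(d \right)} = \left(-183 + d\right) 2 d = 2 d \left(-183 + d\right)$)
$G = 31$ ($G = 19 + 12 = 31$)
$O = 31$
$z{\left(T \right)} = 9 - T$
$n{\left(I{\left(7 \right)} \right)} - z{\left(O \right)} = 2 \left(-10\right) \left(-183 - 10\right) - \left(9 - 31\right) = 2 \left(-10\right) \left(-193\right) - \left(9 - 31\right) = 3860 - -22 = 3860 + 22 = 3882$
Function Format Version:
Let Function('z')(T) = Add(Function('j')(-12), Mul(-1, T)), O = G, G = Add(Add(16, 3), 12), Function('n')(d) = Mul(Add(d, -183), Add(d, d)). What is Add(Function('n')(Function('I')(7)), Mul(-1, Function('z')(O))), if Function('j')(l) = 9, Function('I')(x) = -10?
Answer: 3882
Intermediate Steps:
Function('n')(d) = Mul(2, d, Add(-183, d)) (Function('n')(d) = Mul(Add(-183, d), Mul(2, d)) = Mul(2, d, Add(-183, d)))
G = 31 (G = Add(19, 12) = 31)
O = 31
Function('z')(T) = Add(9, Mul(-1, T))
Add(Function('n')(Function('I')(7)), Mul(-1, Function('z')(O))) = Add(Mul(2, -10, Add(-183, -10)), Mul(-1, Add(9, Mul(-1, 31)))) = Add(Mul(2, -10, -193), Mul(-1, Add(9, -31))) = Add(3860, Mul(-1, -22)) = Add(3860, 22) = 3882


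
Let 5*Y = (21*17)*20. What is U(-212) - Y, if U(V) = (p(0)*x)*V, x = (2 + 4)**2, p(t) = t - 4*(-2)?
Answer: -62484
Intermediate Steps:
Y = 1428 (Y = ((21*17)*20)/5 = (357*20)/5 = (1/5)*7140 = 1428)
p(t) = 8 + t (p(t) = t + 8 = 8 + t)
x = 36 (x = 6**2 = 36)
U(V) = 288*V (U(V) = ((8 + 0)*36)*V = (8*36)*V = 288*V)
U(-212) - Y = 288*(-212) - 1*1428 = -61056 - 1428 = -62484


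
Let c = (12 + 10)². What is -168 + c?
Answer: 316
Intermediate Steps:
c = 484 (c = 22² = 484)
-168 + c = -168 + 484 = 316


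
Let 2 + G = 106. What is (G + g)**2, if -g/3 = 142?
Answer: 103684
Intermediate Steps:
G = 104 (G = -2 + 106 = 104)
g = -426 (g = -3*142 = -426)
(G + g)**2 = (104 - 426)**2 = (-322)**2 = 103684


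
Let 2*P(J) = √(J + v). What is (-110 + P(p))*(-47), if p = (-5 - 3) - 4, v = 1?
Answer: 5170 - 47*I*√11/2 ≈ 5170.0 - 77.941*I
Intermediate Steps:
p = -12 (p = -8 - 4 = -12)
P(J) = √(1 + J)/2 (P(J) = √(J + 1)/2 = √(1 + J)/2)
(-110 + P(p))*(-47) = (-110 + √(1 - 12)/2)*(-47) = (-110 + √(-11)/2)*(-47) = (-110 + (I*√11)/2)*(-47) = (-110 + I*√11/2)*(-47) = 5170 - 47*I*√11/2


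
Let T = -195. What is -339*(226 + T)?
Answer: -10509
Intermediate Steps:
-339*(226 + T) = -339*(226 - 195) = -339*31 = -10509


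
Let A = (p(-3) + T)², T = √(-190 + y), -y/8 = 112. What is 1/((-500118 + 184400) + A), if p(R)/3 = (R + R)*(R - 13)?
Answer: -I/(576*√1086 + 233860*I) ≈ -4.2481e-6 - 3.448e-7*I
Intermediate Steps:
y = -896 (y = -8*112 = -896)
T = I*√1086 (T = √(-190 - 896) = √(-1086) = I*√1086 ≈ 32.955*I)
p(R) = 6*R*(-13 + R) (p(R) = 3*((R + R)*(R - 13)) = 3*((2*R)*(-13 + R)) = 3*(2*R*(-13 + R)) = 6*R*(-13 + R))
A = (288 + I*√1086)² (A = (6*(-3)*(-13 - 3) + I*√1086)² = (6*(-3)*(-16) + I*√1086)² = (288 + I*√1086)² ≈ 81858.0 + 18982.0*I)
1/((-500118 + 184400) + A) = 1/((-500118 + 184400) + (81858 + 576*I*√1086)) = 1/(-315718 + (81858 + 576*I*√1086)) = 1/(-233860 + 576*I*√1086)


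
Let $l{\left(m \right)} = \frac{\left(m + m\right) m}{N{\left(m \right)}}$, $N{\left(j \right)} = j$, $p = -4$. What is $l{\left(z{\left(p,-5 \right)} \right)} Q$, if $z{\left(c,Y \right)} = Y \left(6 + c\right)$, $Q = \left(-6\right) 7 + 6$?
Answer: $720$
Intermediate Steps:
$Q = -36$ ($Q = -42 + 6 = -36$)
$l{\left(m \right)} = 2 m$ ($l{\left(m \right)} = \frac{\left(m + m\right) m}{m} = \frac{2 m m}{m} = \frac{2 m^{2}}{m} = 2 m$)
$l{\left(z{\left(p,-5 \right)} \right)} Q = 2 \left(- 5 \left(6 - 4\right)\right) \left(-36\right) = 2 \left(\left(-5\right) 2\right) \left(-36\right) = 2 \left(-10\right) \left(-36\right) = \left(-20\right) \left(-36\right) = 720$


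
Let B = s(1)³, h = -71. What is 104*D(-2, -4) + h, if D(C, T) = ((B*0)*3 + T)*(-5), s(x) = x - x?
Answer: 2009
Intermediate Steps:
s(x) = 0
B = 0 (B = 0³ = 0)
D(C, T) = -5*T (D(C, T) = ((0*0)*3 + T)*(-5) = (0*3 + T)*(-5) = (0 + T)*(-5) = T*(-5) = -5*T)
104*D(-2, -4) + h = 104*(-5*(-4)) - 71 = 104*20 - 71 = 2080 - 71 = 2009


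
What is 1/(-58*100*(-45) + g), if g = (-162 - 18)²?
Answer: 1/293400 ≈ 3.4083e-6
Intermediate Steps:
g = 32400 (g = (-180)² = 32400)
1/(-58*100*(-45) + g) = 1/(-58*100*(-45) + 32400) = 1/(-5800*(-45) + 32400) = 1/(261000 + 32400) = 1/293400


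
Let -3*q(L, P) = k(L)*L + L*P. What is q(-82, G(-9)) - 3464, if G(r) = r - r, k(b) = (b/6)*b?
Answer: 244508/9 ≈ 27168.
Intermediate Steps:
k(b) = b²/6 (k(b) = (b*(⅙))*b = (b/6)*b = b²/6)
G(r) = 0
q(L, P) = -L³/18 - L*P/3 (q(L, P) = -((L²/6)*L + L*P)/3 = -(L³/6 + L*P)/3 = -L³/18 - L*P/3)
q(-82, G(-9)) - 3464 = -1/18*(-82)*((-82)² + 6*0) - 3464 = -1/18*(-82)*(6724 + 0) - 3464 = -1/18*(-82)*6724 - 3464 = 275684/9 - 3464 = 244508/9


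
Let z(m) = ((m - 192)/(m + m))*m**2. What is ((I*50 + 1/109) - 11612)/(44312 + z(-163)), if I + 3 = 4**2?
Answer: -2389714/15967301 ≈ -0.14966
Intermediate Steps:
I = 13 (I = -3 + 4**2 = -3 + 16 = 13)
z(m) = m*(-192 + m)/2 (z(m) = ((-192 + m)/((2*m)))*m**2 = ((-192 + m)*(1/(2*m)))*m**2 = ((-192 + m)/(2*m))*m**2 = m*(-192 + m)/2)
((I*50 + 1/109) - 11612)/(44312 + z(-163)) = ((13*50 + 1/109) - 11612)/(44312 + (1/2)*(-163)*(-192 - 163)) = ((650 + 1/109) - 11612)/(44312 + (1/2)*(-163)*(-355)) = (70851/109 - 11612)/(44312 + 57865/2) = -1194857/(109*146489/2) = -1194857/109*2/146489 = -2389714/15967301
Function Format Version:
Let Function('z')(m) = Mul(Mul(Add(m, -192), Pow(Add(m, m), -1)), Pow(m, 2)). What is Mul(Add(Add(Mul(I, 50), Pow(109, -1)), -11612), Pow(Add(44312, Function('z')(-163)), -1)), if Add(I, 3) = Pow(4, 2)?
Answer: Rational(-2389714, 15967301) ≈ -0.14966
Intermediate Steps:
I = 13 (I = Add(-3, Pow(4, 2)) = Add(-3, 16) = 13)
Function('z')(m) = Mul(Rational(1, 2), m, Add(-192, m)) (Function('z')(m) = Mul(Mul(Add(-192, m), Pow(Mul(2, m), -1)), Pow(m, 2)) = Mul(Mul(Add(-192, m), Mul(Rational(1, 2), Pow(m, -1))), Pow(m, 2)) = Mul(Mul(Rational(1, 2), Pow(m, -1), Add(-192, m)), Pow(m, 2)) = Mul(Rational(1, 2), m, Add(-192, m)))
Mul(Add(Add(Mul(I, 50), Pow(109, -1)), -11612), Pow(Add(44312, Function('z')(-163)), -1)) = Mul(Add(Add(Mul(13, 50), Pow(109, -1)), -11612), Pow(Add(44312, Mul(Rational(1, 2), -163, Add(-192, -163))), -1)) = Mul(Add(Add(650, Rational(1, 109)), -11612), Pow(Add(44312, Mul(Rational(1, 2), -163, -355)), -1)) = Mul(Add(Rational(70851, 109), -11612), Pow(Add(44312, Rational(57865, 2)), -1)) = Mul(Rational(-1194857, 109), Pow(Rational(146489, 2), -1)) = Mul(Rational(-1194857, 109), Rational(2, 146489)) = Rational(-2389714, 15967301)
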